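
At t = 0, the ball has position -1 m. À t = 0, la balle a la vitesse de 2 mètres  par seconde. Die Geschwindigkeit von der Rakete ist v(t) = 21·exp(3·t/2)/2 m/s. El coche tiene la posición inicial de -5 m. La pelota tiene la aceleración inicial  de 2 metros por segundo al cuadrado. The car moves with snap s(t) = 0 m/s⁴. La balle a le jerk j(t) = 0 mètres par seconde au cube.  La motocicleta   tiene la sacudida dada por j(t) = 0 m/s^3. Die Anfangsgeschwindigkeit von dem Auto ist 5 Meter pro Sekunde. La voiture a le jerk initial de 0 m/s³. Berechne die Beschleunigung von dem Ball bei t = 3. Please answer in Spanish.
Debemos encontrar la antiderivada de nuestra ecuación de la sacudida j(t) = 0 1 vez. Integrando la sacudida y usando la condición inicial a(0) = 2, obtenemos a(t) = 2. Tenemos la aceleración a(t) = 2. Sustituyendo t = 3: a(3) = 2.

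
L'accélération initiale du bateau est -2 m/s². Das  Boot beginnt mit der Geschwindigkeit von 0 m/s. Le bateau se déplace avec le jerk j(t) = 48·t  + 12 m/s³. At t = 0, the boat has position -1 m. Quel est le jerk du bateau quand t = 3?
Nous avons le jerk j(t) = 48·t + 12. En substituant t = 3: j(3) = 156.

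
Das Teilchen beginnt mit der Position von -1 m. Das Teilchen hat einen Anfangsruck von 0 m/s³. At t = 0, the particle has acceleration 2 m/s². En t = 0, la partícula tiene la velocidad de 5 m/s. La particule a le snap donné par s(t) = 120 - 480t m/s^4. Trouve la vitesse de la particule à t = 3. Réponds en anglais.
To find the answer, we compute 3 integrals of s(t) = 120 - 480·t. Finding the integral of s(t) and using j(0) = 0: j(t) = 120·t·(1 - 2·t). Finding the antiderivative of j(t) and using a(0) = 2: a(t) = -80·t^3 + 60·t^2 + 2. The antiderivative of acceleration is velocity. Using v(0) = 5, we get v(t) = -20·t^4 + 20·t^3 + 2·t + 5. From the given velocity equation v(t) = -20·t^4 + 20·t^3 + 2·t + 5, we substitute t = 3 to get v = -1069.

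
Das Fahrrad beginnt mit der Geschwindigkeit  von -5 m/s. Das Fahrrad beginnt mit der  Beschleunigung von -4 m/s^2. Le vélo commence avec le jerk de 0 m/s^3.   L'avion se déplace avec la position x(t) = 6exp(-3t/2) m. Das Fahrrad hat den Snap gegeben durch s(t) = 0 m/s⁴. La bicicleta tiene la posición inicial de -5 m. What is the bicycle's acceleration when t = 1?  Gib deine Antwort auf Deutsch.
Um dies zu lösen, müssen wir 2 Stammfunktionen unserer Gleichung für den Snap s(t) = 0 finden. Mit ∫s(t)dt und Anwendung von j(0) = 0, finden wir j(t) = 0. Die Stammfunktion von dem Ruck ist die Beschleunigung. Mit a(0) = -4 erhalten wir a(t) = -4. Mit a(t) = -4 und Einsetzen von t = 1, finden wir a = -4.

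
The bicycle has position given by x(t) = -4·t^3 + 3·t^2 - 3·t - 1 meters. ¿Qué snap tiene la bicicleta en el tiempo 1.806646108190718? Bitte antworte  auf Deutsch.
Um dies zu lösen, müssen wir 4 Ableitungen unserer Gleichung für die Position x(t) = -4·t^3 + 3·t^2 - 3·t - 1 nehmen. Die Ableitung von der Position ergibt die Geschwindigkeit: v(t) = -12·t^2 + 6·t - 3. Die Ableitung von der Geschwindigkeit ergibt die Beschleunigung: a(t) = 6 - 24·t. Mit d/dt von a(t) finden wir j(t) = -24. Die Ableitung von dem Ruck ergibt den Snap: s(t) = 0. Wir haben den Snap s(t) = 0. Durch Einsetzen von t = 1.806646108190718: s(1.806646108190718) = 0.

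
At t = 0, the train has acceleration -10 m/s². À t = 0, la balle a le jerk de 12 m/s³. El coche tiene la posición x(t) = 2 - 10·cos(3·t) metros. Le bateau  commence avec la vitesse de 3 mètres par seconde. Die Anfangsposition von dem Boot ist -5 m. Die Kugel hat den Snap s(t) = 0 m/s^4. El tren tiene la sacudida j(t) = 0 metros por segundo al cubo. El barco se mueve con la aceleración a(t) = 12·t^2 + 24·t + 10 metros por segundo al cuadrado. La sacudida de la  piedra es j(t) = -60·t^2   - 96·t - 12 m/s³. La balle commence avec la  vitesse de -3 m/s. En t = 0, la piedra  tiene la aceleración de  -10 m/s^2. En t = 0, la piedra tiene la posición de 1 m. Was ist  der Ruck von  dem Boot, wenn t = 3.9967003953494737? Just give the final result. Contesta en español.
La respuesta es 119.920809488387.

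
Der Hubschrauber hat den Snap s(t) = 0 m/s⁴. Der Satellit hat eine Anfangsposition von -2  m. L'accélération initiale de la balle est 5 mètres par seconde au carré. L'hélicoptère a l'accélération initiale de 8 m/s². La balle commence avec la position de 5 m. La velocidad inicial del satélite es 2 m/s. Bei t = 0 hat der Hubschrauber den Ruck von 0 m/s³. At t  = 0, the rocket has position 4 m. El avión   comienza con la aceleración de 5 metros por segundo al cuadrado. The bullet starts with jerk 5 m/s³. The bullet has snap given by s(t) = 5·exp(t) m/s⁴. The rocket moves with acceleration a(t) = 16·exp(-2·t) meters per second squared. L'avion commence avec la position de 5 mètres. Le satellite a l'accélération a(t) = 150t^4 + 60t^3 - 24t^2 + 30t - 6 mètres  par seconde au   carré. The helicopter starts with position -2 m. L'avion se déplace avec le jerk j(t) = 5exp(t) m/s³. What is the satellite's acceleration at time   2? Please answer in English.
We have acceleration a(t) = 150·t^4 + 60·t^3 - 24·t^2 + 30·t - 6. Substituting t = 2: a(2) = 2838.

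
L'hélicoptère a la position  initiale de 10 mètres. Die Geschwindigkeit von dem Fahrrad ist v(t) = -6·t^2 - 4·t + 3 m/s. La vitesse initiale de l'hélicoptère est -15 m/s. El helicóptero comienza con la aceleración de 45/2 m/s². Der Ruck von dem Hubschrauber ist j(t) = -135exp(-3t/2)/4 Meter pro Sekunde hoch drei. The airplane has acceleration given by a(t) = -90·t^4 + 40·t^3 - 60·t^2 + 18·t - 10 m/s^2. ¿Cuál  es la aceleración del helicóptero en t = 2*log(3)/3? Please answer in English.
Starting from jerk j(t) = -135·exp(-3·t/2)/4, we take 1 antiderivative. Taking ∫j(t)dt and applying a(0) = 45/2, we find a(t) = 45·exp(-3·t/2)/2. Using a(t) = 45·exp(-3·t/2)/2 and substituting t = 2*log(3)/3, we find a = 15/2.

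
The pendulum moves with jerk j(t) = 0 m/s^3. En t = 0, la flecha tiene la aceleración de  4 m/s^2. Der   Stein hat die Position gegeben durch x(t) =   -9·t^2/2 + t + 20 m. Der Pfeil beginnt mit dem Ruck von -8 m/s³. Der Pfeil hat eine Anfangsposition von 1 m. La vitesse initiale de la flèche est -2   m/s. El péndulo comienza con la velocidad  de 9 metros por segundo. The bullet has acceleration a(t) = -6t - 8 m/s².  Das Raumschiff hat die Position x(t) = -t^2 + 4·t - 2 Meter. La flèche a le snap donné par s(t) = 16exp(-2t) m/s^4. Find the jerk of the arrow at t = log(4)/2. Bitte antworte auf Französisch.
En partant du snap s(t) = 16·exp(-2·t), nous prenons 1 intégrale. En intégrant le snap et en utilisant la condition initiale j(0) = -8, nous obtenons j(t) = -8·exp(-2·t). De l'équation du jerk j(t) = -8·exp(-2·t), nous substituons t = log(4)/2 pour obtenir j = -2.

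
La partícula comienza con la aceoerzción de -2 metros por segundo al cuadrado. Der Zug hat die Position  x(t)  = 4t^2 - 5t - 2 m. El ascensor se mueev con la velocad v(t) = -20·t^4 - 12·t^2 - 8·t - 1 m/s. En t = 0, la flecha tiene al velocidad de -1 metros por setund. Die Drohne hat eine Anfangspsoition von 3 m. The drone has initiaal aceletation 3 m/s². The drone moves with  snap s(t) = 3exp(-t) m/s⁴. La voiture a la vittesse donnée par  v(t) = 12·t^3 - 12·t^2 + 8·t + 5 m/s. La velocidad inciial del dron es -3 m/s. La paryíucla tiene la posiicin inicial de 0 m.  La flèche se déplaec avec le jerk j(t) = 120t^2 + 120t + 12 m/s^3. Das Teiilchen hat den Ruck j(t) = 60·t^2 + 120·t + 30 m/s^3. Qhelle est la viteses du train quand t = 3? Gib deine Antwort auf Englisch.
We must differentiate our position equation x(t) = 4·t^2 - 5·t - 2 1 time. Differentiating position, we get velocity: v(t) = 8·t - 5. We have velocity v(t) = 8·t - 5. Substituting t = 3: v(3) = 19.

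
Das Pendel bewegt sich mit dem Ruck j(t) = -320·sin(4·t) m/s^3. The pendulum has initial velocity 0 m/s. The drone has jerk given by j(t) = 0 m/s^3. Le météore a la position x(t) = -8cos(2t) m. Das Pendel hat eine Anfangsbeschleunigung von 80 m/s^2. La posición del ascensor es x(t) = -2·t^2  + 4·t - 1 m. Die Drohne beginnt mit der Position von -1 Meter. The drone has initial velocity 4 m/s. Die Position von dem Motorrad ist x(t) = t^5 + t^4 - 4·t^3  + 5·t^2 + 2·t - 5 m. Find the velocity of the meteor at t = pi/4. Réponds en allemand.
Um dies zu lösen, müssen wir 1 Ableitung unserer Gleichung für die Position x(t) = -8·cos(2·t) nehmen. Die Ableitung von der Position ergibt die Geschwindigkeit: v(t) = 16·sin(2·t). Wir haben die Geschwindigkeit v(t) = 16·sin(2·t). Durch Einsetzen von t = pi/4: v(pi/4) = 16.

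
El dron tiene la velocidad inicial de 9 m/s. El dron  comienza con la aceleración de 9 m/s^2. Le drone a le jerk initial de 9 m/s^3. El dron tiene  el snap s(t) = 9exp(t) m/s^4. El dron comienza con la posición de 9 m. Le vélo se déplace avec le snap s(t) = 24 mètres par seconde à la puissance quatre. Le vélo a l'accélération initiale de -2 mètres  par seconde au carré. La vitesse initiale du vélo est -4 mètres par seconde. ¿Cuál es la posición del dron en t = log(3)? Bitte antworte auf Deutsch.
Um dies zu lösen, müssen wir 4 Stammfunktionen unserer Gleichung für den Snap s(t) = 9·exp(t) finden. Durch Integration von dem Snap und Verwendung der Anfangsbedingung j(0) = 9, erhalten wir j(t) = 9·exp(t). Mit ∫j(t)dt und Anwendung von a(0) = 9, finden wir a(t) = 9·exp(t). Die Stammfunktion von der Beschleunigung, mit v(0) = 9, ergibt die Geschwindigkeit: v(t) = 9·exp(t). Die Stammfunktion von der Geschwindigkeit, mit x(0) = 9, ergibt die Position: x(t) = 9·exp(t). Wir haben die Position x(t) = 9·exp(t). Durch Einsetzen von t = log(3): x(log(3)) = 27.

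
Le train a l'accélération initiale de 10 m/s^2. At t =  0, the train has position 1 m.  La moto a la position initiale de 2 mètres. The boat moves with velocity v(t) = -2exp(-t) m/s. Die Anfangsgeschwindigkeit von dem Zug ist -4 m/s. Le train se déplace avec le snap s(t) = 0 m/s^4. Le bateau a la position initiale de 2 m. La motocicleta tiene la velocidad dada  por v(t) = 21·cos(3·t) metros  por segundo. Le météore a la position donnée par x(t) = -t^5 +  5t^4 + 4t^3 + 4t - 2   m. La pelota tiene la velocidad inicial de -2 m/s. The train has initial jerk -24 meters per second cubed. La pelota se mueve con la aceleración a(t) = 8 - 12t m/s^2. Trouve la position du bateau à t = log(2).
Nous devons trouver la primitive de notre équation de la vitesse v(t) = -2·exp(-t) 1 fois. En prenant ∫v(t)dt et en appliquant x(0) = 2, nous trouvons x(t) = 2·exp(-t). De l'équation de la position x(t) = 2·exp(-t), nous substituons t = log(2) pour obtenir x = 1.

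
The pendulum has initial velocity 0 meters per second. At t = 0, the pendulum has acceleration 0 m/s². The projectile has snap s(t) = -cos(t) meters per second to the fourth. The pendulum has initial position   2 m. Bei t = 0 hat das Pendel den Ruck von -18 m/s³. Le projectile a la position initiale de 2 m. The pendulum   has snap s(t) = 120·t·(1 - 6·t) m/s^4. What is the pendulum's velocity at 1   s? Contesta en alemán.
Wir müssen unsere Gleichung für den Snap s(t) = 120·t·(1 - 6·t) 3-mal integrieren. Die Stammfunktion von dem Snap, mit j(0) = -18, ergibt den Ruck: j(t) = -240·t^3 + 60·t^2 - 18. Das Integral von dem Ruck ist die Beschleunigung. Mit a(0) = 0 erhalten wir a(t) = -60·t^4 + 20·t^3 - 18·t. Mit ∫a(t)dt und Anwendung von v(0) = 0, finden wir v(t) = t^2·(-12·t^3 + 5·t^2 - 9). Wir haben die Geschwindigkeit v(t) = t^2·(-12·t^3 + 5·t^2 - 9). Durch Einsetzen von t = 1: v(1) = -16.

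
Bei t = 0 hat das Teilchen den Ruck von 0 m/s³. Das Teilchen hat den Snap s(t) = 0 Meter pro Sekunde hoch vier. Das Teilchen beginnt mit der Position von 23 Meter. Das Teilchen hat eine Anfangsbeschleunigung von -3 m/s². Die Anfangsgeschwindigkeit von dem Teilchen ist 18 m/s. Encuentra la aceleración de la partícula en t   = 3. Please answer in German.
Wir müssen unsere Gleichung für den Snap s(t) = 0 2-mal integrieren. Das Integral von dem Snap ist der Ruck. Mit j(0) = 0 erhalten wir j(t) = 0. Mit ∫j(t)dt und Anwendung von a(0) = -3, finden wir a(t) = -3. Wir haben die Beschleunigung a(t) = -3. Durch Einsetzen von t = 3: a(3) = -3.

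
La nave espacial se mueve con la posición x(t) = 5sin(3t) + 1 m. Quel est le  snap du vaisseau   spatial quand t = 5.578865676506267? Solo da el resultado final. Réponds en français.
s(5.578865676506267) = -346.920903718637.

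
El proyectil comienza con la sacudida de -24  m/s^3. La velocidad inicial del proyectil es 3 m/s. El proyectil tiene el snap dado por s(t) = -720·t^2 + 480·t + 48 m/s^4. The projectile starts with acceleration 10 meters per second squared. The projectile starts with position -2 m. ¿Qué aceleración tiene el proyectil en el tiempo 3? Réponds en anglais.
To solve this, we need to take 2 integrals of our snap equation s(t) = -720·t^2 + 480·t + 48. The integral of snap is jerk. Using j(0) = -24, we get j(t) = -240·t^3 + 240·t^2 + 48·t - 24. Finding the antiderivative of j(t) and using a(0) = 10: a(t) = -60·t^4 + 80·t^3 + 24·t^2 - 24·t + 10. We have acceleration a(t) = -60·t^4 + 80·t^3 + 24·t^2 - 24·t + 10. Substituting t = 3: a(3) = -2546.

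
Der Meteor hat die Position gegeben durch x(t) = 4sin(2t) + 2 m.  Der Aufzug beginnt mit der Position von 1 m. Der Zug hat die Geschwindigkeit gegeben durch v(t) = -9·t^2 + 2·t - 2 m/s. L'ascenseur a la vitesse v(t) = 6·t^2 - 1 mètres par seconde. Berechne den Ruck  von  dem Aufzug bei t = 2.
Um dies zu lösen, müssen wir 2 Ableitungen unserer Gleichung für die Geschwindigkeit v(t) = 6·t^2 - 1 nehmen. Die Ableitung von der Geschwindigkeit ergibt die Beschleunigung: a(t) = 12·t. Die Ableitung von der Beschleunigung ergibt den Ruck: j(t) = 12. Mit j(t) = 12 und Einsetzen von t = 2, finden wir j = 12.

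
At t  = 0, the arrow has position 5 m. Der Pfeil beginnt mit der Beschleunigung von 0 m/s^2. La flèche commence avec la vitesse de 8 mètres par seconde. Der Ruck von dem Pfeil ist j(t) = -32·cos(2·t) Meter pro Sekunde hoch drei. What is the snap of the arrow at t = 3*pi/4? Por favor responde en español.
Para resolver esto, necesitamos tomar 1 derivada de nuestra ecuación de la sacudida j(t) = -32·cos(2·t). Tomando d/dt de j(t), encontramos s(t) = 64·sin(2·t). Tenemos el snap s(t) = 64·sin(2·t). Sustituyendo t = 3*pi/4: s(3*pi/4) = -64.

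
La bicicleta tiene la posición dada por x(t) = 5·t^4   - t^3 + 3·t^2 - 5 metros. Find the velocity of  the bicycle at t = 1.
We must differentiate our position equation x(t) = 5·t^4 - t^3 + 3·t^2 - 5 1 time. Taking d/dt of x(t), we find v(t) = 20·t^3 - 3·t^2 + 6·t. Using v(t) = 20·t^3 - 3·t^2 + 6·t and substituting t = 1, we find v = 23.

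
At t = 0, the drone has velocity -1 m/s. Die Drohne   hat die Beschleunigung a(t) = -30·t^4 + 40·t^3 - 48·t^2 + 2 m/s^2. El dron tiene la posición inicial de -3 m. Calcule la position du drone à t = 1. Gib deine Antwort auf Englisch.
To solve this, we need to take 2 antiderivatives of our acceleration equation a(t) = -30·t^4 + 40·t^3 - 48·t^2 + 2. The integral of acceleration, with v(0) = -1, gives velocity: v(t) = -6·t^5 + 10·t^4 - 16·t^3 + 2·t - 1. Taking ∫v(t)dt and applying x(0) = -3, we find x(t) = -t^6 + 2·t^5 - 4·t^4 + t^2 - t - 3. We have position x(t) = -t^6 + 2·t^5 - 4·t^4 + t^2 - t - 3. Substituting t = 1: x(1) = -6.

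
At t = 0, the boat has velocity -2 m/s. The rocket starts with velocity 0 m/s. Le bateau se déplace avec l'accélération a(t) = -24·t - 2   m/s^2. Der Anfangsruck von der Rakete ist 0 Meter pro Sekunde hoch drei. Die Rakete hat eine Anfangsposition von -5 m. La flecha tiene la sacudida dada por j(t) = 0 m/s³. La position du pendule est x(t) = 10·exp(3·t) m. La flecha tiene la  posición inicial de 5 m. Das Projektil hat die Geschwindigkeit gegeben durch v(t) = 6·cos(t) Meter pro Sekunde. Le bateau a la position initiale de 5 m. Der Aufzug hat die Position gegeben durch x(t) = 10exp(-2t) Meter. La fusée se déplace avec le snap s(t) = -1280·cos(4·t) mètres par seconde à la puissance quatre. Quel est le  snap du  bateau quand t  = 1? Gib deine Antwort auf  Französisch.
En partant de l'accélération a(t) = -24·t - 2, nous prenons 2 dérivées. En dérivant l'accélération, nous obtenons le jerk: j(t) = -24. En dérivant le jerk, nous obtenons le snap: s(t) = 0. En utilisant s(t) = 0 et en substituant t = 1, nous trouvons s = 0.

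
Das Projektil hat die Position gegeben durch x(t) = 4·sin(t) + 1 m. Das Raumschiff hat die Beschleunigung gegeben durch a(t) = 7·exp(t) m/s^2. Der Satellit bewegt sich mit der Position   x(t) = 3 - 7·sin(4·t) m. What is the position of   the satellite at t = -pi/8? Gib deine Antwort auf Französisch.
De l'équation de la position x(t) = 3 - 7·sin(4·t), nous substituons t = -pi/8 pour obtenir x = 10.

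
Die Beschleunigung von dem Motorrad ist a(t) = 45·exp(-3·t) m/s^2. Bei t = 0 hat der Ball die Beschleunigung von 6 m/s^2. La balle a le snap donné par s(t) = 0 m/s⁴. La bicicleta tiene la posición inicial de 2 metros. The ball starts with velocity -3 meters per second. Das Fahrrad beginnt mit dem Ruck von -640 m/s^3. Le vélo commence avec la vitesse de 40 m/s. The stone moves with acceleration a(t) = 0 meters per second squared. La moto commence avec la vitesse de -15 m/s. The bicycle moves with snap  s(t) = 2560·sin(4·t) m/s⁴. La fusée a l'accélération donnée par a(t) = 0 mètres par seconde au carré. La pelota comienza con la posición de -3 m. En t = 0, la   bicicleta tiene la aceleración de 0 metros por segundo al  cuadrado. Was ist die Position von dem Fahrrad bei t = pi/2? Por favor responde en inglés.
To solve this, we need to take 4 antiderivatives of our snap equation s(t) = 2560·sin(4·t). Integrating snap and using the initial condition j(0) = -640, we get j(t) = -640·cos(4·t). Taking ∫j(t)dt and applying a(0) = 0, we find a(t) = -160·sin(4·t). Integrating acceleration and using the initial condition v(0) = 40, we get v(t) = 40·cos(4·t). The integral of velocity, with x(0) = 2, gives position: x(t) = 10·sin(4·t) + 2. From the given position equation x(t) = 10·sin(4·t) + 2, we substitute t = pi/2 to get x = 2.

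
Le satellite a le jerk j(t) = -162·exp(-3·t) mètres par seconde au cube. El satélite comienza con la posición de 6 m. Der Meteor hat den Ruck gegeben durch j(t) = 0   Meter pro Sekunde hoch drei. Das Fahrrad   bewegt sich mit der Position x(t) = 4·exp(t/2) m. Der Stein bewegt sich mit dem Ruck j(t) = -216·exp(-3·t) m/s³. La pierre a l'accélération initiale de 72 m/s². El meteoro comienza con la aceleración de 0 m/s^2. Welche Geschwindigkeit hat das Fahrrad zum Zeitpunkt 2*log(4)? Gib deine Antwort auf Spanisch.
Para resolver esto, necesitamos tomar 1 derivada de nuestra ecuación de la posición x(t) = 4·exp(t/2). La derivada de la posición da la velocidad: v(t) = 2·exp(t/2). Tenemos la velocidad v(t) = 2·exp(t/2). Sustituyendo t = 2*log(4): v(2*log(4)) = 8.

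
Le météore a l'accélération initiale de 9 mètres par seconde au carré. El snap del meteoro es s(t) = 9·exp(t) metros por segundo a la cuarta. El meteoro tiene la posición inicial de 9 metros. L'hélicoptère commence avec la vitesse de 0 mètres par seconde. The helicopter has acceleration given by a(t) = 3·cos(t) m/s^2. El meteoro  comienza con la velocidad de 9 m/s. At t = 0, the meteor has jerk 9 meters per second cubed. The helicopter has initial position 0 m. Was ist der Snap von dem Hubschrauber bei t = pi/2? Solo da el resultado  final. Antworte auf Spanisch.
s(pi/2) = 0.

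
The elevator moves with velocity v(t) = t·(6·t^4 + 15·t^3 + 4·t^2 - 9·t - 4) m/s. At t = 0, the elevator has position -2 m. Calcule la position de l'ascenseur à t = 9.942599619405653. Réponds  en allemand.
Wir müssen das Integral unserer Gleichung für die Geschwindigkeit v(t) = t·(6·t^4 + 15·t^3 + 4·t^2 - 9·t - 4) 1-mal finden. Die Stammfunktion von der Geschwindigkeit, mit x(0) = -2, ergibt die Position: x(t) = t^6 + 3·t^5 + t^4 - 3·t^3 - 2·t^2 - 2. Aus der Gleichung für die Position x(t) = t^6 + 3·t^5 + t^4 - 3·t^3 - 2·t^2 - 2, setzen wir t = 9.942599619405653 ein und erhalten x = 1264162.46887189.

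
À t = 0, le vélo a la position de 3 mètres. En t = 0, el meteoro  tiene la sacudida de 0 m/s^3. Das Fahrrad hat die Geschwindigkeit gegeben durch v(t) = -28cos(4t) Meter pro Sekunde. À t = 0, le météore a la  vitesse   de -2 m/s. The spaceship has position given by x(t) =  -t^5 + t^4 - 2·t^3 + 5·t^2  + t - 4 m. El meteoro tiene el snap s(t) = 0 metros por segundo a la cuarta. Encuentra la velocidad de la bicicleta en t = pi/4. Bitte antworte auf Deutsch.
Mit v(t) = -28·cos(4·t) und Einsetzen von t = pi/4, finden wir v = 28.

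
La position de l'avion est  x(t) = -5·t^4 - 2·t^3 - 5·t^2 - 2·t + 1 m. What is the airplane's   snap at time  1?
Starting from position x(t) = -5·t^4 - 2·t^3 - 5·t^2 - 2·t + 1, we take 4 derivatives. The derivative of position gives velocity: v(t) = -20·t^3 - 6·t^2 - 10·t - 2. Taking d/dt of v(t), we find a(t) = -60·t^2 - 12·t - 10. Taking d/dt of a(t), we find j(t) = -120·t - 12. The derivative of jerk gives snap: s(t) = -120. We have snap s(t) = -120. Substituting t = 1: s(1) = -120.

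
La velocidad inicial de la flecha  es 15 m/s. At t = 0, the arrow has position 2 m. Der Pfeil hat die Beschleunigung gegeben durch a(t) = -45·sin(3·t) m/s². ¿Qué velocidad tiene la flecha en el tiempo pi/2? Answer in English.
To find the answer, we compute 1 integral of a(t) = -45·sin(3·t). Finding the antiderivative of a(t) and using v(0) = 15: v(t) = 15·cos(3·t). We have velocity v(t) = 15·cos(3·t). Substituting t = pi/2: v(pi/2) = 0.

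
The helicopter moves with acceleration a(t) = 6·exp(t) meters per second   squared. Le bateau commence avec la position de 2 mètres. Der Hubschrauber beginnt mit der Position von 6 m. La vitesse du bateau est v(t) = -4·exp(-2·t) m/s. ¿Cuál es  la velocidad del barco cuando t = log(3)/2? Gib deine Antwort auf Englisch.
Using v(t) = -4·exp(-2·t) and substituting t = log(3)/2, we find v = -4/3.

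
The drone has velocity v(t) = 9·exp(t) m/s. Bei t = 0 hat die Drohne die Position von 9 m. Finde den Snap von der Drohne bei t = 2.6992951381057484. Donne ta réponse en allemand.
Um dies zu lösen, müssen wir 3 Ableitungen unserer Gleichung für die Geschwindigkeit v(t) = 9·exp(t) nehmen. Durch Ableiten von der Geschwindigkeit erhalten wir die Beschleunigung: a(t) = 9·exp(t). Die Ableitung von der Beschleunigung ergibt den Ruck: j(t) = 9·exp(t). Mit d/dt von j(t) finden wir s(t) = 9·exp(t). Aus der Gleichung für den Snap s(t) = 9·exp(t), setzen wir t = 2.6992951381057484 ein und erhalten s = 133.823225380191.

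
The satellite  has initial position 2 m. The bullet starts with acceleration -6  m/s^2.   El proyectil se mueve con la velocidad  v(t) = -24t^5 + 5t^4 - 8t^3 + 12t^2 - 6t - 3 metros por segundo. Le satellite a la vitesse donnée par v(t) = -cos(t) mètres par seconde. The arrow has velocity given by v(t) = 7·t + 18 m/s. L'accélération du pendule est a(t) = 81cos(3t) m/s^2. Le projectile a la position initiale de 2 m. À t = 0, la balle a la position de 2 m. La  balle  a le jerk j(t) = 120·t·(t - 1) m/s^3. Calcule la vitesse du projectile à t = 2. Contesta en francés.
En utilisant v(t) = -24·t^5 + 5·t^4 - 8·t^3 + 12·t^2 - 6·t - 3 et en substituant t = 2, nous trouvons v = -719.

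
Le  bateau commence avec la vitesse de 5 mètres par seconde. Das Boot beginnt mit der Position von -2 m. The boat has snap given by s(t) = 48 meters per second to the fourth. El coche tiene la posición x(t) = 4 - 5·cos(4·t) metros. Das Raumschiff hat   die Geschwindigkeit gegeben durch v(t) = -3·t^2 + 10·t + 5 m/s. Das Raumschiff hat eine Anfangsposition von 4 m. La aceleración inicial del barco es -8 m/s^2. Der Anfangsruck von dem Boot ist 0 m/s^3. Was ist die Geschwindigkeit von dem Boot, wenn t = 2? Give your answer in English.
To solve this, we need to take 3 antiderivatives of our snap equation s(t) = 48. The integral of snap, with j(0) = 0, gives jerk: j(t) = 48·t. Taking ∫j(t)dt and applying a(0) = -8, we find a(t) = 24·t^2 - 8. The antiderivative of acceleration is velocity. Using v(0) = 5, we get v(t) = 8·t^3 - 8·t + 5. From the given velocity equation v(t) = 8·t^3 - 8·t + 5, we substitute t = 2 to get v = 53.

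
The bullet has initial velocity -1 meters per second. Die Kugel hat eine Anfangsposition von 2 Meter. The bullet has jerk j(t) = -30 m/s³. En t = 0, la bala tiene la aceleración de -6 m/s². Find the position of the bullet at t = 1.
To find the answer, we compute 3 antiderivatives of j(t) = -30. Taking ∫j(t)dt and applying a(0) = -6, we find a(t) = -30·t - 6. Taking ∫a(t)dt and applying v(0) = -1, we find v(t) = -15·t^2 - 6·t - 1. The integral of velocity, with x(0) = 2, gives position: x(t) = -5·t^3 - 3·t^2 - t + 2. Using x(t) = -5·t^3 - 3·t^2 - t + 2 and substituting t = 1, we find x = -7.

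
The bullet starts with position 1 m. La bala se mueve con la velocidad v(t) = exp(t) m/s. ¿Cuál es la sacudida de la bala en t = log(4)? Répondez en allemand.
Wir müssen unsere Gleichung für die Geschwindigkeit v(t) = exp(t) 2-mal ableiten. Mit d/dt von v(t) finden wir a(t) = exp(t). Durch Ableiten von der Beschleunigung erhalten wir den Ruck: j(t) = exp(t). Mit j(t) = exp(t) und Einsetzen von t = log(4), finden wir j = 4.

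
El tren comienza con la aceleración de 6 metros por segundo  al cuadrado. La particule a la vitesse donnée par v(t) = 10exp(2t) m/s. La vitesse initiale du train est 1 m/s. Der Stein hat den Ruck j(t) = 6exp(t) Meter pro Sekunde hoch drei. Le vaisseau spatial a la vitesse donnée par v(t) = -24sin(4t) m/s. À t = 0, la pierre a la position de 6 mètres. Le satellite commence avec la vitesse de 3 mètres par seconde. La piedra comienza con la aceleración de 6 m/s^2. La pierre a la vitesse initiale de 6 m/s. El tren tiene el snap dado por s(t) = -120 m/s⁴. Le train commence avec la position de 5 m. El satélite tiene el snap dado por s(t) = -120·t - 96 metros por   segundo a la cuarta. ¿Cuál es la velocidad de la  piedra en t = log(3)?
Necesitamos integrar nuestra ecuación de la sacudida j(t) = 6·exp(t) 2 veces. La antiderivada de la sacudida es la aceleración. Usando a(0) = 6, obtenemos a(t) = 6·exp(t). Integrando la aceleración y usando la condición inicial v(0) = 6, obtenemos v(t) = 6·exp(t). Usando v(t) = 6·exp(t) y sustituyendo t = log(3), encontramos v = 18.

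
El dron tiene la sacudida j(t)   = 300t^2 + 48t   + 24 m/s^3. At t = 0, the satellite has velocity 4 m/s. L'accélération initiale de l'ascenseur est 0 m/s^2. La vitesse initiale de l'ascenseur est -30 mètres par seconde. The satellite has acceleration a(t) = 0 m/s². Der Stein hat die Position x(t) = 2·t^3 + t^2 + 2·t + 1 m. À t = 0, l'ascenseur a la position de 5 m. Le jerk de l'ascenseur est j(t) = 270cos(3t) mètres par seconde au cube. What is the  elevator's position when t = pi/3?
Starting from jerk j(t) = 270·cos(3·t), we take 3 integrals. The integral of jerk is acceleration. Using a(0) = 0, we get a(t) = 90·sin(3·t). The antiderivative of acceleration, with v(0) = -30, gives velocity: v(t) = -30·cos(3·t). Integrating velocity and using the initial condition x(0) = 5, we get x(t) = 5 - 10·sin(3·t). Using x(t) = 5 - 10·sin(3·t) and substituting t = pi/3, we find x = 5.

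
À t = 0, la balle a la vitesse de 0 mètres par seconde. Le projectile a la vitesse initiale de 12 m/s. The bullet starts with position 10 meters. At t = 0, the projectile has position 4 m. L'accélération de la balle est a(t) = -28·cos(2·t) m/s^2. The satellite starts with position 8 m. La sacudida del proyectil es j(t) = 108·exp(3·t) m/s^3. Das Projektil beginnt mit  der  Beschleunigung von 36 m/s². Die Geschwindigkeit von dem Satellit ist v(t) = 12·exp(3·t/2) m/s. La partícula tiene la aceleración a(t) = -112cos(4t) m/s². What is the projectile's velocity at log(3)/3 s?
To find the answer, we compute 2 antiderivatives of j(t) = 108·exp(3·t). Integrating jerk and using the initial condition a(0) = 36, we get a(t) = 36·exp(3·t). Taking ∫a(t)dt and applying v(0) = 12, we find v(t) = 12·exp(3·t). From the given velocity equation v(t) = 12·exp(3·t), we substitute t = log(3)/3 to get v = 36.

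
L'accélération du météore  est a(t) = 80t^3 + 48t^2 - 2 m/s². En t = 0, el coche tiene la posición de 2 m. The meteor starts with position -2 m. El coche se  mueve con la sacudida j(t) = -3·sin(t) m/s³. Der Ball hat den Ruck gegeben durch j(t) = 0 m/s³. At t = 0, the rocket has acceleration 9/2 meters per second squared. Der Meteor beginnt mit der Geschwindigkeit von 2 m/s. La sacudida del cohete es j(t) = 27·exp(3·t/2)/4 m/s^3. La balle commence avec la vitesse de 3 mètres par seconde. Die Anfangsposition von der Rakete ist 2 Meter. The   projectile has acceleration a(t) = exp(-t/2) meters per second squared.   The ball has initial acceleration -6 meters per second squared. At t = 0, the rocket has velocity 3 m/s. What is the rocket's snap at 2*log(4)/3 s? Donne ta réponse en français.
Pour résoudre ceci, nous devons prendre 1 dérivée de notre équation du jerk j(t) = 27·exp(3·t/2)/4. En prenant d/dt de j(t), nous trouvons s(t) = 81·exp(3·t/2)/8. En utilisant s(t) = 81·exp(3·t/2)/8 et en substituant t = 2*log(4)/3, nous trouvons s = 81/2.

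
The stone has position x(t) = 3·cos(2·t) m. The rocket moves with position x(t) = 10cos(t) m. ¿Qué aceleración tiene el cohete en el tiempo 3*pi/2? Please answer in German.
Wir müssen unsere Gleichung für die Position x(t) = 10·cos(t) 2-mal ableiten. Durch Ableiten von der Position erhalten wir die Geschwindigkeit: v(t) = -10·sin(t). Die Ableitung von der Geschwindigkeit ergibt die Beschleunigung: a(t) = -10·cos(t). Aus der Gleichung für die Beschleunigung a(t) = -10·cos(t), setzen wir t = 3*pi/2 ein und erhalten a = 0.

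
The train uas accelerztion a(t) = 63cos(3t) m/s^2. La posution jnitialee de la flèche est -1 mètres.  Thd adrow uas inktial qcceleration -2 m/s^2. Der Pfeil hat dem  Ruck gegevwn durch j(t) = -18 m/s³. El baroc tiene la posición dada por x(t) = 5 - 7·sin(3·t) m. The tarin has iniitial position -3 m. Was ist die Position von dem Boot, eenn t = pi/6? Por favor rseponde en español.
De la ecuación de la posición x(t) = 5 - 7·sin(3·t), sustituimos t = pi/6 para obtener x = -2.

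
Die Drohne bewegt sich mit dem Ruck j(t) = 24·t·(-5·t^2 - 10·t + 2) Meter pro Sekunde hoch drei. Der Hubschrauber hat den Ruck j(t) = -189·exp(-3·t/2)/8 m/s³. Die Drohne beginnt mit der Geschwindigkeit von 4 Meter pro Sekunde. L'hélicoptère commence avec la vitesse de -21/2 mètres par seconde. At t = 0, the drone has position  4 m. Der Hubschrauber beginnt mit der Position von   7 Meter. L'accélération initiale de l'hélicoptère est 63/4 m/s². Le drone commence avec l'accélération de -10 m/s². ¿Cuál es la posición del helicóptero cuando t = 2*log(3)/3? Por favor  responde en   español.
Necesitamos integrar nuestra ecuación de la sacudida j(t) = -189·exp(-3·t/2)/8 3 veces. Integrando la sacudida y usando la condición inicial a(0) = 63/4, obtenemos a(t) = 63·exp(-3·t/2)/4. La integral de la aceleración es la velocidad. Usando v(0) = -21/2, obtenemos v(t) = -21·exp(-3·t/2)/2. La antiderivada de la velocidad es la posición. Usando x(0) = 7, obtenemos x(t) = 7·exp(-3·t/2). Tenemos la posición x(t) = 7·exp(-3·t/2). Sustituyendo t = 2*log(3)/3: x(2*log(3)/3) = 7/3.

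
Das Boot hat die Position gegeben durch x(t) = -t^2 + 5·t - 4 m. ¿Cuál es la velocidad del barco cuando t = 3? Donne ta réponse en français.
En partant de la position x(t) = -t^2 + 5·t - 4, nous prenons 1 dérivée. En prenant d/dt de x(t), nous trouvons v(t) = 5 - 2·t. Nous avons la vitesse v(t) = 5 - 2·t. En substituant t = 3: v(3) = -1.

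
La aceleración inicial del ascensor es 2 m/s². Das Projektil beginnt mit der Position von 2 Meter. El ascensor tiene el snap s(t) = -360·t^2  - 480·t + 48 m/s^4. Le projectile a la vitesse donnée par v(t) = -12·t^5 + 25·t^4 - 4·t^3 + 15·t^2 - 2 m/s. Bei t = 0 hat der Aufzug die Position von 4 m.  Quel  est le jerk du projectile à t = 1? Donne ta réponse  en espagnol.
Debemos derivar nuestra ecuación de la velocidad v(t) = -12·t^5 + 25·t^4 - 4·t^3 + 15·t^2 - 2 2 veces. La derivada de la velocidad da la aceleración: a(t) = -60·t^4 + 100·t^3 - 12·t^2 + 30·t. La derivada de la aceleración da la sacudida: j(t) = -240·t^3 + 300·t^2 - 24·t + 30. Usando j(t) = -240·t^3 + 300·t^2 - 24·t + 30 y sustituyendo t = 1, encontramos j = 66.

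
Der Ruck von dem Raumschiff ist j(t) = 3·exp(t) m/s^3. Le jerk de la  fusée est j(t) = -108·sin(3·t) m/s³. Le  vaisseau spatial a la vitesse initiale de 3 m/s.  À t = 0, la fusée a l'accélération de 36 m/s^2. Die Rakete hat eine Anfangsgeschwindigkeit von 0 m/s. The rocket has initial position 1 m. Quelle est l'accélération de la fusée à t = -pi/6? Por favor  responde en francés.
En partant du jerk j(t) = -108·sin(3·t), nous prenons 1 primitive. L'intégrale du jerk est l'accélération. En utilisant a(0) = 36, nous obtenons a(t) = 36·cos(3·t). De l'équation de l'accélération a(t) = 36·cos(3·t), nous substituons t = -pi/6 pour obtenir a = 0.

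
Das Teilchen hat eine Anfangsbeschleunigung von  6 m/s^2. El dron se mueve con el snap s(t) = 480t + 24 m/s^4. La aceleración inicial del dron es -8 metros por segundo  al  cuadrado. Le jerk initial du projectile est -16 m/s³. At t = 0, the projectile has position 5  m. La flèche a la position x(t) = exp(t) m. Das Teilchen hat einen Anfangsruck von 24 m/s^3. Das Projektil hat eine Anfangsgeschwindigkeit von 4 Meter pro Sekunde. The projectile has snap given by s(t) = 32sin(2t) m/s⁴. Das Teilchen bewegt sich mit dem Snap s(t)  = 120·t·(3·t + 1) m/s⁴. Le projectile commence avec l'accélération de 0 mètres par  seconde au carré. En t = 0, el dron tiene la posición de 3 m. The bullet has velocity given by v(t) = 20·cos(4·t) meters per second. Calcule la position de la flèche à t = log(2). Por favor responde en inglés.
We have position x(t) = exp(t). Substituting t = log(2): x(log(2)) = 2.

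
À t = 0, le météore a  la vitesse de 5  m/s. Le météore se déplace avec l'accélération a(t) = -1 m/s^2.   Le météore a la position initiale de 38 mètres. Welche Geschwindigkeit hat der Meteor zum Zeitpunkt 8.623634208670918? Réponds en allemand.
Wir müssen die Stammfunktion unserer Gleichung für die Beschleunigung a(t) = -1 1-mal finden. Mit ∫a(t)dt und Anwendung von v(0) = 5, finden wir v(t) = 5 - t. Aus der Gleichung für die Geschwindigkeit v(t) = 5 - t, setzen wir t = 8.623634208670918 ein und erhalten v = -3.62363420867092.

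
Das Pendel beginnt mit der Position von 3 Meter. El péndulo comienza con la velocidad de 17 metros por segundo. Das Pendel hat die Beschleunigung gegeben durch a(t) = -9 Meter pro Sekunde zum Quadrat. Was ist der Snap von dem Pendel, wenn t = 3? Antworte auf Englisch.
Starting from acceleration a(t) = -9, we take 2 derivatives. The derivative of acceleration gives jerk: j(t) = 0. Taking d/dt of j(t), we find s(t) = 0. We have snap s(t) = 0. Substituting t = 3: s(3) = 0.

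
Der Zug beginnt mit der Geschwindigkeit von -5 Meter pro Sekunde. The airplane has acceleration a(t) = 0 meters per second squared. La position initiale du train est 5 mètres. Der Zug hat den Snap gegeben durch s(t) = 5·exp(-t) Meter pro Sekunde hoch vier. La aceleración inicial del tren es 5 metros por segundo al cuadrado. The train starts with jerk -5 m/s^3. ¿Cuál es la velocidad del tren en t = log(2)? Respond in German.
Ausgehend von dem Snap s(t) = 5·exp(-t), nehmen wir 3 Integrale. Durch Integration von dem Snap und Verwendung der Anfangsbedingung j(0) = -5, erhalten wir j(t) = -5·exp(-t). Das Integral von dem Ruck ist die Beschleunigung. Mit a(0) = 5 erhalten wir a(t) = 5·exp(-t). Mit ∫a(t)dt und Anwendung von v(0) = -5, finden wir v(t) = -5·exp(-t). Mit v(t) = -5·exp(-t) und Einsetzen von t = log(2), finden wir v = -5/2.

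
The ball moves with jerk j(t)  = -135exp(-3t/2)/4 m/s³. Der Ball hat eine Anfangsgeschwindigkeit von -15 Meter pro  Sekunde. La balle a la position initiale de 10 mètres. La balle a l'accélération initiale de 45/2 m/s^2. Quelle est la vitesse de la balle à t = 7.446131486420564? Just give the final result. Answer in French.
La vitesse à t = 7.446131486420564 est v = -0.000211529301325301.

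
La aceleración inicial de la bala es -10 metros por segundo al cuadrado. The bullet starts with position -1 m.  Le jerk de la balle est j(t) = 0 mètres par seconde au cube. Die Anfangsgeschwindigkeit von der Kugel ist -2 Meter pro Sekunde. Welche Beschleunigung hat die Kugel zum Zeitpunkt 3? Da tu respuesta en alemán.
Ausgehend von dem Ruck j(t) = 0, nehmen wir 1 Integral. Das Integral von dem Ruck, mit a(0) = -10, ergibt die Beschleunigung: a(t) = -10. Mit a(t) = -10 und Einsetzen von t = 3, finden wir a = -10.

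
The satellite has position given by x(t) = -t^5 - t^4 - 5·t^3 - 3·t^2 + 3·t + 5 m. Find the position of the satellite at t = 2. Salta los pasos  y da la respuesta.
The position at t = 2 is x = -89.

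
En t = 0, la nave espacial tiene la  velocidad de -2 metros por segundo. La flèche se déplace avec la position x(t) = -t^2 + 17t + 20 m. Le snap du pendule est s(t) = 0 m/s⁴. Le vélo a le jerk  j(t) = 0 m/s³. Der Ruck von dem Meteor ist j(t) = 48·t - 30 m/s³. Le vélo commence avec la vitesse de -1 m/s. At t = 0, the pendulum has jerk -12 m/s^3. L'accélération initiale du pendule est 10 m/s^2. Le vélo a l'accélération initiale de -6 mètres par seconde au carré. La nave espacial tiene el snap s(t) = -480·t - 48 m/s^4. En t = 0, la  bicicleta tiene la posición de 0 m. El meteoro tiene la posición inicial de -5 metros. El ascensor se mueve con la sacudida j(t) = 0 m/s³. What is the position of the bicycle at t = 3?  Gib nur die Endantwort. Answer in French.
La position à t = 3 est x = -30.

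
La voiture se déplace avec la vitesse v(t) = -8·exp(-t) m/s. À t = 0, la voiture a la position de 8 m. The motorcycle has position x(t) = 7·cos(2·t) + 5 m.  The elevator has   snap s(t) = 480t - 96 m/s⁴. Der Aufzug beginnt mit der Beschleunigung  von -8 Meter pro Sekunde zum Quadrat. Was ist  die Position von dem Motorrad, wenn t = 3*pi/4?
Aus der Gleichung für die Position x(t) = 7·cos(2·t) + 5, setzen wir t = 3*pi/4 ein und erhalten x = 5.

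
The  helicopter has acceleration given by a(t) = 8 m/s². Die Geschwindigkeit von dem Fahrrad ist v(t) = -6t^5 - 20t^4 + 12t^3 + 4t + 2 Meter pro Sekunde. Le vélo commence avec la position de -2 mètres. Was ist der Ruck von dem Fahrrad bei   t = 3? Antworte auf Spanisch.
Partiendo de la velocidad v(t) = -6·t^5 - 20·t^4 + 12·t^3 + 4·t + 2, tomamos 2 derivadas. Tomando d/dt de v(t), encontramos a(t) = -30·t^4 - 80·t^3 + 36·t^2 + 4. La derivada de la aceleración da la sacudida: j(t) = -120·t^3 - 240·t^2 + 72·t. Tenemos la sacudida j(t) = -120·t^3 - 240·t^2 + 72·t. Sustituyendo t = 3: j(3) = -5184.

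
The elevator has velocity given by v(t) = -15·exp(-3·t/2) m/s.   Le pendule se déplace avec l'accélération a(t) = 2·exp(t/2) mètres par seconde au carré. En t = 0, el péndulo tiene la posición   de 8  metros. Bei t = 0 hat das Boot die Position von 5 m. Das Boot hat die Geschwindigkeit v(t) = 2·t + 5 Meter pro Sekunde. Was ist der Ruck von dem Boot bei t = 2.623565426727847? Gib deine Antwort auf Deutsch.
Ausgehend von der Geschwindigkeit v(t) = 2·t + 5, nehmen wir 2 Ableitungen. Die Ableitung von der Geschwindigkeit ergibt die Beschleunigung: a(t) = 2. Die Ableitung von der Beschleunigung ergibt den Ruck: j(t) = 0. Wir haben den Ruck j(t) = 0. Durch Einsetzen von t = 2.623565426727847: j(2.623565426727847) = 0.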